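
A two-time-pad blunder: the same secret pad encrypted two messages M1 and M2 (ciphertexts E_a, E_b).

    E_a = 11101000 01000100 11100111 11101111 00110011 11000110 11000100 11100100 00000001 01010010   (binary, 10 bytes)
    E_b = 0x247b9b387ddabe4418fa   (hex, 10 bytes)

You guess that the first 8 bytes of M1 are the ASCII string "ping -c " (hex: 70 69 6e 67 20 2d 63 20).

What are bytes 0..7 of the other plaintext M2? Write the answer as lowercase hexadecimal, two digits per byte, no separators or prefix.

bc5612b06e311980

First, E_a ⊕ E_b = (M1 ⊕ K) ⊕ (M2 ⊕ K) = M1 ⊕ M2, so the key drops out. Then M2 = (M1 ⊕ M2) ⊕ M1 over the first 8 bytes.
byte 0: (e8 ⊕ 24) ⊕ 70 = cc ⊕ 70 = bc
byte 1: (44 ⊕ 7b) ⊕ 69 = 3f ⊕ 69 = 56
byte 2: (e7 ⊕ 9b) ⊕ 6e = 7c ⊕ 6e = 12
byte 3: (ef ⊕ 38) ⊕ 67 = d7 ⊕ 67 = b0
byte 4: (33 ⊕ 7d) ⊕ 20 = 4e ⊕ 20 = 6e
byte 5: (c6 ⊕ da) ⊕ 2d = 1c ⊕ 2d = 31
byte 6: (c4 ⊕ be) ⊕ 63 = 7a ⊕ 63 = 19
byte 7: (e4 ⊕ 44) ⊕ 20 = a0 ⊕ 20 = 80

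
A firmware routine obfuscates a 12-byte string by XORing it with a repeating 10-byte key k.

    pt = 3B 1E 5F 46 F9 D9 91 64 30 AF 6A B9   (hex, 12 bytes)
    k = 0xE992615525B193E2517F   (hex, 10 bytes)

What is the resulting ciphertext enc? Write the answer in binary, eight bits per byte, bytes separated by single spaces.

11010010 10001100 00111110 00010011 11011100 01101000 00000010 10000110 01100001 11010000 10000011 00101011

The 10-byte key repeats, so the effective keystream is e9 92 61 55 25 b1 93 e2 51 7f e9 92.
byte 0: 00111011 XOR 11101001 = 11010010
byte 1: 00011110 XOR 10010010 = 10001100
byte 2: 01011111 XOR 01100001 = 00111110
byte 3: 01000110 XOR 01010101 = 00010011
byte 4: 11111001 XOR 00100101 = 11011100
byte 5: 11011001 XOR 10110001 = 01101000
byte 6: 10010001 XOR 10010011 = 00000010
byte 7: 01100100 XOR 11100010 = 10000110
byte 8: 00110000 XOR 01010001 = 01100001
byte 9: 10101111 XOR 01111111 = 11010000
byte 10: 01101010 XOR 11101001 = 10000011
byte 11: 10111001 XOR 10010010 = 00101011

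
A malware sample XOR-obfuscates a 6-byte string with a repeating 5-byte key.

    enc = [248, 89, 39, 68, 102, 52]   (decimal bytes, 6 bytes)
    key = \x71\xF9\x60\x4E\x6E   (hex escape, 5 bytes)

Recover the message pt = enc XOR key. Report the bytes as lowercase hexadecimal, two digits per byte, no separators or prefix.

The 5-byte key repeats, so the effective keystream is 71 f9 60 4e 6e 71.
byte 0: 248 XOR 113 = 137
byte 1:  89 XOR 249 = 160
byte 2:  39 XOR  96 =  71
byte 3:  68 XOR  78 =  10
byte 4: 102 XOR 110 =   8
byte 5:  52 XOR 113 =  69

89a0470a0845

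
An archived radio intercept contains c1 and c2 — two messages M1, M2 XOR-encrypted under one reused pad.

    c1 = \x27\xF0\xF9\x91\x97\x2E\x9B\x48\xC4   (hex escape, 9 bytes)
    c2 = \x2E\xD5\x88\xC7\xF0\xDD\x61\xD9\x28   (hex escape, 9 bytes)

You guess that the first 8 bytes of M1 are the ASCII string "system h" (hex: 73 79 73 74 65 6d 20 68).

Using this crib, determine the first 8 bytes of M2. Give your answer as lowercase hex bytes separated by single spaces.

First, c1 ⊕ c2 = (M1 ⊕ K) ⊕ (M2 ⊕ K) = M1 ⊕ M2, so the key drops out. Then M2 = (M1 ⊕ M2) ⊕ M1 over the first 8 bytes.
byte 0: (27 xor 2e) xor 73 = 09 xor 73 = 7a
byte 1: (f0 xor d5) xor 79 = 25 xor 79 = 5c
byte 2: (f9 xor 88) xor 73 = 71 xor 73 = 02
byte 3: (91 xor c7) xor 74 = 56 xor 74 = 22
byte 4: (97 xor f0) xor 65 = 67 xor 65 = 02
byte 5: (2e xor dd) xor 6d = f3 xor 6d = 9e
byte 6: (9b xor 61) xor 20 = fa xor 20 = da
byte 7: (48 xor d9) xor 68 = 91 xor 68 = f9

7a 5c 02 22 02 9e da f9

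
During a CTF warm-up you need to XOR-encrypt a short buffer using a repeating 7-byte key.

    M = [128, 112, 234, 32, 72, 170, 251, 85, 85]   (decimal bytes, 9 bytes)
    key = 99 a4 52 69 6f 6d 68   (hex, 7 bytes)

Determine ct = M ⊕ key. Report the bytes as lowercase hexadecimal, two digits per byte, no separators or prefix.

19d4b84927c793ccf1

The 7-byte key repeats, so the effective keystream is 99 a4 52 69 6f 6d 68 99 a4.
byte 0: 10000000 ^ 10011001 = 00011001
byte 1: 01110000 ^ 10100100 = 11010100
byte 2: 11101010 ^ 01010010 = 10111000
byte 3: 00100000 ^ 01101001 = 01001001
byte 4: 01001000 ^ 01101111 = 00100111
byte 5: 10101010 ^ 01101101 = 11000111
byte 6: 11111011 ^ 01101000 = 10010011
byte 7: 01010101 ^ 10011001 = 11001100
byte 8: 01010101 ^ 10100100 = 11110001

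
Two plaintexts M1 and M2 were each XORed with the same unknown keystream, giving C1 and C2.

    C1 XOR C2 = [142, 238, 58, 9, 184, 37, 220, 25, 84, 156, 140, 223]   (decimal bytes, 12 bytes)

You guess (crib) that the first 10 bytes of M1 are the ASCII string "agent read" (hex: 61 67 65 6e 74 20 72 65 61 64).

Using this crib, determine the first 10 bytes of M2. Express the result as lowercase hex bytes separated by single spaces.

Since C1 ⊕ C2 = M1 ⊕ M2, XORing with the guessed M1 bytes yields the corresponding M2 bytes: M2 = (C1 ⊕ C2) ⊕ M1.
byte 0: 8e XOR 61 = ef
byte 1: ee XOR 67 = 89
byte 2: 3a XOR 65 = 5f
byte 3: 09 XOR 6e = 67
byte 4: b8 XOR 74 = cc
byte 5: 25 XOR 20 = 05
byte 6: dc XOR 72 = ae
byte 7: 19 XOR 65 = 7c
byte 8: 54 XOR 61 = 35
byte 9: 9c XOR 64 = f8

ef 89 5f 67 cc 05 ae 7c 35 f8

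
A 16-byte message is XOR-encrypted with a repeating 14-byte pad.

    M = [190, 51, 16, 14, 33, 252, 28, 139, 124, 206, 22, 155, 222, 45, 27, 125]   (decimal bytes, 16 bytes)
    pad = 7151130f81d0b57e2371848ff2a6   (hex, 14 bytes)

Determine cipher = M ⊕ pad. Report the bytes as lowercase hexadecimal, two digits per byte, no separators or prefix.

cf620301a02ca9f55fbf92142c8b6a2c

The 14-byte key repeats, so the effective keystream is 71 51 13 0f 81 d0 b5 7e 23 71 84 8f f2 a6 71 51.
byte 0: 190 XOR 113 = 207
byte 1:  51 XOR  81 =  98
byte 2:  16 XOR  19 =   3
byte 3:  14 XOR  15 =   1
byte 4:  33 XOR 129 = 160
byte 5: 252 XOR 208 =  44
byte 6:  28 XOR 181 = 169
byte 7: 139 XOR 126 = 245
byte 8: 124 XOR  35 =  95
byte 9: 206 XOR 113 = 191
byte 10:  22 XOR 132 = 146
byte 11: 155 XOR 143 =  20
byte 12: 222 XOR 242 =  44
byte 13:  45 XOR 166 = 139
byte 14:  27 XOR 113 = 106
byte 15: 125 XOR  81 =  44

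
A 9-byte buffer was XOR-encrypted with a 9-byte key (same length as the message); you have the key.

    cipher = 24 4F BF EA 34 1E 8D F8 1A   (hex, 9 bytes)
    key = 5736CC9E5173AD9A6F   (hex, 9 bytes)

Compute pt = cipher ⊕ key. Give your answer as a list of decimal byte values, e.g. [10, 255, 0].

[115, 121, 115, 116, 101, 109, 32, 98, 117]

00100100 XOR 01010111 = 01110011
01001111 XOR 00110110 = 01111001
10111111 XOR 11001100 = 01110011
11101010 XOR 10011110 = 01110100
00110100 XOR 01010001 = 01100101
00011110 XOR 01110011 = 01101101
10001101 XOR 10101101 = 00100000
11111000 XOR 10011010 = 01100010
00011010 XOR 01101111 = 01110101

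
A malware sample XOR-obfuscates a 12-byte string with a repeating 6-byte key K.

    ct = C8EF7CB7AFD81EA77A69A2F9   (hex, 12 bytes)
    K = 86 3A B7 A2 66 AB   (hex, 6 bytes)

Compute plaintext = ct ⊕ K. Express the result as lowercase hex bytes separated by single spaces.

The 6-byte key repeats, so the effective keystream is 86 3a b7 a2 66 ab 86 3a b7 a2 66 ab.
byte 0: 200 xor 134 =  78
byte 1: 239 xor  58 = 213
byte 2: 124 xor 183 = 203
byte 3: 183 xor 162 =  21
byte 4: 175 xor 102 = 201
byte 5: 216 xor 171 = 115
byte 6:  30 xor 134 = 152
byte 7: 167 xor  58 = 157
byte 8: 122 xor 183 = 205
byte 9: 105 xor 162 = 203
byte 10: 162 xor 102 = 196
byte 11: 249 xor 171 =  82

4e d5 cb 15 c9 73 98 9d cd cb c4 52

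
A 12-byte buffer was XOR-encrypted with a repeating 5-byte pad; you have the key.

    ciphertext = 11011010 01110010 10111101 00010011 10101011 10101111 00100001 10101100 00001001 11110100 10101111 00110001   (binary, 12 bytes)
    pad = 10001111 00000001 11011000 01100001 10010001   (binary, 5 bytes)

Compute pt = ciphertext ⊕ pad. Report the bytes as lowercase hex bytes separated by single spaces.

55 73 65 72 3a 20 20 74 68 65 20 30

The 5-byte key repeats, so the effective keystream is 8f 01 d8 61 91 8f 01 d8 61 91 8f 01.
byte 0: da ^ 8f = 55
byte 1: 72 ^ 01 = 73
byte 2: bd ^ d8 = 65
byte 3: 13 ^ 61 = 72
byte 4: ab ^ 91 = 3a
byte 5: af ^ 8f = 20
byte 6: 21 ^ 01 = 20
byte 7: ac ^ d8 = 74
byte 8: 09 ^ 61 = 68
byte 9: f4 ^ 91 = 65
byte 10: af ^ 8f = 20
byte 11: 31 ^ 01 = 30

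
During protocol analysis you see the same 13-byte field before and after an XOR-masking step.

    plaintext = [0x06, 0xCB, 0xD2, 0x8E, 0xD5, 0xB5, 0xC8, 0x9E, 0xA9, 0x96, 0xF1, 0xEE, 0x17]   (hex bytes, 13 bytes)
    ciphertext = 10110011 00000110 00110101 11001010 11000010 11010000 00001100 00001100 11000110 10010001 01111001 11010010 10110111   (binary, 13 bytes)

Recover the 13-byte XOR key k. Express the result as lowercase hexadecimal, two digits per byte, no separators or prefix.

b5cde7441765c4926f07883ca0

Since ciphertext = plaintext ⊕ k, XORing both sides with plaintext gives k = plaintext ⊕ ciphertext.
06 ⊕ b3 = b5
cb ⊕ 06 = cd
d2 ⊕ 35 = e7
8e ⊕ ca = 44
d5 ⊕ c2 = 17
b5 ⊕ d0 = 65
c8 ⊕ 0c = c4
9e ⊕ 0c = 92
a9 ⊕ c6 = 6f
96 ⊕ 91 = 07
f1 ⊕ 79 = 88
ee ⊕ d2 = 3c
17 ⊕ b7 = a0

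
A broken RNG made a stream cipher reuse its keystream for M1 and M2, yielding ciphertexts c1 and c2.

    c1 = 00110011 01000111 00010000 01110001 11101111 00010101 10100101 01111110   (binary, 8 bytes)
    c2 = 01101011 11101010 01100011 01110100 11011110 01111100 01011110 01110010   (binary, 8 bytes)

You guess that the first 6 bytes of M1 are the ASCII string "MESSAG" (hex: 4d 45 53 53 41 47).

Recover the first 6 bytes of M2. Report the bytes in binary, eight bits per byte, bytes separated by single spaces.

00010101 11101000 00100000 01010110 01110000 00101110

First, c1 ⊕ c2 = (M1 ⊕ K) ⊕ (M2 ⊕ K) = M1 ⊕ M2, so the key drops out. Then M2 = (M1 ⊕ M2) ⊕ M1 over the first 6 bytes.
byte 0: (33 ⊕ 6b) ⊕ 4d = 58 ⊕ 4d = 15
byte 1: (47 ⊕ ea) ⊕ 45 = ad ⊕ 45 = e8
byte 2: (10 ⊕ 63) ⊕ 53 = 73 ⊕ 53 = 20
byte 3: (71 ⊕ 74) ⊕ 53 = 05 ⊕ 53 = 56
byte 4: (ef ⊕ de) ⊕ 41 = 31 ⊕ 41 = 70
byte 5: (15 ⊕ 7c) ⊕ 47 = 69 ⊕ 47 = 2e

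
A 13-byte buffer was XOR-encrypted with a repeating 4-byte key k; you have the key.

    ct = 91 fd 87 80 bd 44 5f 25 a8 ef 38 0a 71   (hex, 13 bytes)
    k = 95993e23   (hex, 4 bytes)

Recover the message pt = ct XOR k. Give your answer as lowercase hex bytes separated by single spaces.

The 4-byte key repeats, so the effective keystream is 95 99 3e 23 95 99 3e 23 95 99 3e 23 95.
byte 0: 91 ⊕ 95 = 04
byte 1: fd ⊕ 99 = 64
byte 2: 87 ⊕ 3e = b9
byte 3: 80 ⊕ 23 = a3
byte 4: bd ⊕ 95 = 28
byte 5: 44 ⊕ 99 = dd
byte 6: 5f ⊕ 3e = 61
byte 7: 25 ⊕ 23 = 06
byte 8: a8 ⊕ 95 = 3d
byte 9: ef ⊕ 99 = 76
byte 10: 38 ⊕ 3e = 06
byte 11: 0a ⊕ 23 = 29
byte 12: 71 ⊕ 95 = e4

04 64 b9 a3 28 dd 61 06 3d 76 06 29 e4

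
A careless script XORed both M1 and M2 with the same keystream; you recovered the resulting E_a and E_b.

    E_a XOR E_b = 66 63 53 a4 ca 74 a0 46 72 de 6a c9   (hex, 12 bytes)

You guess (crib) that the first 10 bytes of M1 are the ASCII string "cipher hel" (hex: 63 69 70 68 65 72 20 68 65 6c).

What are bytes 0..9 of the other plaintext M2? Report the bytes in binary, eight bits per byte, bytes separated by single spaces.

00000101 00001010 00100011 11001100 10101111 00000110 10000000 00101110 00010111 10110010

Since E_a ⊕ E_b = M1 ⊕ M2, XORing with the guessed M1 bytes yields the corresponding M2 bytes: M2 = (E_a ⊕ E_b) ⊕ M1.
byte 0: 66 ^ 63 = 05
byte 1: 63 ^ 69 = 0a
byte 2: 53 ^ 70 = 23
byte 3: a4 ^ 68 = cc
byte 4: ca ^ 65 = af
byte 5: 74 ^ 72 = 06
byte 6: a0 ^ 20 = 80
byte 7: 46 ^ 68 = 2e
byte 8: 72 ^ 65 = 17
byte 9: de ^ 6c = b2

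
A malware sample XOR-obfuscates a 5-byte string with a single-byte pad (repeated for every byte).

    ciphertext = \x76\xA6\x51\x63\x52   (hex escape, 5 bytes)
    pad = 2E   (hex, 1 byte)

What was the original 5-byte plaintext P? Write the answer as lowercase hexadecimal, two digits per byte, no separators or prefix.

58887f4d7c

The 1-byte key repeats, so the effective keystream is 2e 2e 2e 2e 2e.
byte 0: 01110110 XOR 00101110 = 01011000
byte 1: 10100110 XOR 00101110 = 10001000
byte 2: 01010001 XOR 00101110 = 01111111
byte 3: 01100011 XOR 00101110 = 01001101
byte 4: 01010010 XOR 00101110 = 01111100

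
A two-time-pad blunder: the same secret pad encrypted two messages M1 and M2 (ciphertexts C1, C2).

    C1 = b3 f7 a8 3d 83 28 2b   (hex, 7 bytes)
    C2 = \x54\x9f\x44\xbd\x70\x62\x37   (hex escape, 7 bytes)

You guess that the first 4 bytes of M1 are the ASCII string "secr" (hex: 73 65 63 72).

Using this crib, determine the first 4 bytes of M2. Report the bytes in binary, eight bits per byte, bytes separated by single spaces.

10010100 00001101 10001111 11110010

First, C1 ⊕ C2 = (M1 ⊕ K) ⊕ (M2 ⊕ K) = M1 ⊕ M2, so the key drops out. Then M2 = (M1 ⊕ M2) ⊕ M1 over the first 4 bytes.
byte 0: (b3 ^ 54) ^ 73 = e7 ^ 73 = 94
byte 1: (f7 ^ 9f) ^ 65 = 68 ^ 65 = 0d
byte 2: (a8 ^ 44) ^ 63 = ec ^ 63 = 8f
byte 3: (3d ^ bd) ^ 72 = 80 ^ 72 = f2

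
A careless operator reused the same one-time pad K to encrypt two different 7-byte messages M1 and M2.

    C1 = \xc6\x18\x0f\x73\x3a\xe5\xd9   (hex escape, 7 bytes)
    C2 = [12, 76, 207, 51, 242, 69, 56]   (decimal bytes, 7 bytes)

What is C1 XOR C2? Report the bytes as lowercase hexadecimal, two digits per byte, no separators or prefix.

ca54c040c8a0e1

C1 ⊕ C2 = (M1 ⊕ K) ⊕ (M2 ⊕ K) = M1 ⊕ M2 — the shared key cancels under XOR.
c6 xor 0c = ca
18 xor 4c = 54
0f xor cf = c0
73 xor 33 = 40
3a xor f2 = c8
e5 xor 45 = a0
d9 xor 38 = e1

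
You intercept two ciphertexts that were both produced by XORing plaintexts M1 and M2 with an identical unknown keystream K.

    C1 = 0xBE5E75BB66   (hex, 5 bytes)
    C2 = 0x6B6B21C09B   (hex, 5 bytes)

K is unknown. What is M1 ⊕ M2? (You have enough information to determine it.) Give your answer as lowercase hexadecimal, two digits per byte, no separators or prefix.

C1 ⊕ C2 = (M1 ⊕ K) ⊕ (M2 ⊕ K) = M1 ⊕ M2 — the shared key cancels under XOR.
byte 0: be xor 6b = d5
byte 1: 5e xor 6b = 35
byte 2: 75 xor 21 = 54
byte 3: bb xor c0 = 7b
byte 4: 66 xor 9b = fd

d535547bfd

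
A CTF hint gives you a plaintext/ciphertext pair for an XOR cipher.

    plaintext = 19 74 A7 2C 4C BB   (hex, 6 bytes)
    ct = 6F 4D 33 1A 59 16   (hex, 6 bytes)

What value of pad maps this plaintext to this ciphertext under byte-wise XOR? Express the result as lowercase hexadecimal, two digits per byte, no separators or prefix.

7639943615ad

Since ct = plaintext ⊕ pad, XORing both sides with plaintext gives pad = plaintext ⊕ ct.
19 ^ 6f = 76
74 ^ 4d = 39
a7 ^ 33 = 94
2c ^ 1a = 36
4c ^ 59 = 15
bb ^ 16 = ad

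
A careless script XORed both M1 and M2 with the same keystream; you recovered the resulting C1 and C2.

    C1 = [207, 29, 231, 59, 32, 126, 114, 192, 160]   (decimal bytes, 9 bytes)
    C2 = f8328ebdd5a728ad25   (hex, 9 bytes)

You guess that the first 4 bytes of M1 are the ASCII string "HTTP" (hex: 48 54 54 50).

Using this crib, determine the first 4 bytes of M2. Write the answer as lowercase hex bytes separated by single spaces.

First, C1 ⊕ C2 = (M1 ⊕ K) ⊕ (M2 ⊕ K) = M1 ⊕ M2, so the key drops out. Then M2 = (M1 ⊕ M2) ⊕ M1 over the first 4 bytes.
byte 0: (cf ^ f8) ^ 48 = 37 ^ 48 = 7f
byte 1: (1d ^ 32) ^ 54 = 2f ^ 54 = 7b
byte 2: (e7 ^ 8e) ^ 54 = 69 ^ 54 = 3d
byte 3: (3b ^ bd) ^ 50 = 86 ^ 50 = d6

7f 7b 3d d6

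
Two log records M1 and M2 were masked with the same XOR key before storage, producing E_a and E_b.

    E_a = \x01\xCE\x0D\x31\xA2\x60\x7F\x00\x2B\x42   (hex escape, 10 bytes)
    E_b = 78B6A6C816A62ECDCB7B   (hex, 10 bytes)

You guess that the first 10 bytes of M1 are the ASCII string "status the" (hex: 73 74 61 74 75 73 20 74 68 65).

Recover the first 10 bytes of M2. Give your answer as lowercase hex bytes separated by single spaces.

0a 0c ca 8d c1 b5 71 b9 88 5c

First, E_a ⊕ E_b = (M1 ⊕ K) ⊕ (M2 ⊕ K) = M1 ⊕ M2, so the key drops out. Then M2 = (M1 ⊕ M2) ⊕ M1 over the first 10 bytes.
byte 0: (01 ^ 78) ^ 73 = 79 ^ 73 = 0a
byte 1: (ce ^ b6) ^ 74 = 78 ^ 74 = 0c
byte 2: (0d ^ a6) ^ 61 = ab ^ 61 = ca
byte 3: (31 ^ c8) ^ 74 = f9 ^ 74 = 8d
byte 4: (a2 ^ 16) ^ 75 = b4 ^ 75 = c1
byte 5: (60 ^ a6) ^ 73 = c6 ^ 73 = b5
byte 6: (7f ^ 2e) ^ 20 = 51 ^ 20 = 71
byte 7: (00 ^ cd) ^ 74 = cd ^ 74 = b9
byte 8: (2b ^ cb) ^ 68 = e0 ^ 68 = 88
byte 9: (42 ^ 7b) ^ 65 = 39 ^ 65 = 5c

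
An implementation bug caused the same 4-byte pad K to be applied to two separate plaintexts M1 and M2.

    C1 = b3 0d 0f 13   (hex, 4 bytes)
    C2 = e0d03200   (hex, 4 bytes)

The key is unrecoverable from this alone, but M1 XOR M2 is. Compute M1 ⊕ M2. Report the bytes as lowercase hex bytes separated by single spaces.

C1 ⊕ C2 = (M1 ⊕ K) ⊕ (M2 ⊕ K) = M1 ⊕ M2 — the shared key cancels under XOR.
byte 0: 179 xor 224 =  83
byte 1:  13 xor 208 = 221
byte 2:  15 xor  50 =  61
byte 3:  19 xor   0 =  19

53 dd 3d 13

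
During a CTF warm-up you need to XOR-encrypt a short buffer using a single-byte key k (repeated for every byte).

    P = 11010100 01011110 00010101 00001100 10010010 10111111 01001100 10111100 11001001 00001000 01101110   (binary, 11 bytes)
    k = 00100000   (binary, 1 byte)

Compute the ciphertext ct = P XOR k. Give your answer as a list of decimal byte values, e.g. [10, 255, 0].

[244, 126, 53, 44, 178, 159, 108, 156, 233, 40, 78]

The 1-byte key repeats, so the effective keystream is 20 20 20 20 20 20 20 20 20 20 20.
byte 0: 11010100 ⊕ 00100000 = 11110100
byte 1: 01011110 ⊕ 00100000 = 01111110
byte 2: 00010101 ⊕ 00100000 = 00110101
byte 3: 00001100 ⊕ 00100000 = 00101100
byte 4: 10010010 ⊕ 00100000 = 10110010
byte 5: 10111111 ⊕ 00100000 = 10011111
byte 6: 01001100 ⊕ 00100000 = 01101100
byte 7: 10111100 ⊕ 00100000 = 10011100
byte 8: 11001001 ⊕ 00100000 = 11101001
byte 9: 00001000 ⊕ 00100000 = 00101000
byte 10: 01101110 ⊕ 00100000 = 01001110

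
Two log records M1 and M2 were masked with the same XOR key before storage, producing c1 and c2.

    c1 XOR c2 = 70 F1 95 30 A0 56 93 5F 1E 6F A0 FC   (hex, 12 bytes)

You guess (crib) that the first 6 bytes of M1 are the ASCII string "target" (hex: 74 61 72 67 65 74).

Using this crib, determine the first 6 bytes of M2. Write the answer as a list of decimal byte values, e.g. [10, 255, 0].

Since c1 ⊕ c2 = M1 ⊕ M2, XORing with the guessed M1 bytes yields the corresponding M2 bytes: M2 = (c1 ⊕ c2) ⊕ M1.
byte 0: 01110000 XOR 01110100 = 00000100
byte 1: 11110001 XOR 01100001 = 10010000
byte 2: 10010101 XOR 01110010 = 11100111
byte 3: 00110000 XOR 01100111 = 01010111
byte 4: 10100000 XOR 01100101 = 11000101
byte 5: 01010110 XOR 01110100 = 00100010

[4, 144, 231, 87, 197, 34]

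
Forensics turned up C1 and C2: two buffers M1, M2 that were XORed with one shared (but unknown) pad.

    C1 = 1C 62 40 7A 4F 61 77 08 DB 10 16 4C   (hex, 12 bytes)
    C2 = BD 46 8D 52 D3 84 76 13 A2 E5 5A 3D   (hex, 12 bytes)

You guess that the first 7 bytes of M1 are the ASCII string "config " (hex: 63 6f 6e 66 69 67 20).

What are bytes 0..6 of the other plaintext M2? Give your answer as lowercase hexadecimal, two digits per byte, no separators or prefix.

First, C1 ⊕ C2 = (M1 ⊕ K) ⊕ (M2 ⊕ K) = M1 ⊕ M2, so the key drops out. Then M2 = (M1 ⊕ M2) ⊕ M1 over the first 7 bytes.
byte 0: (1c ^ bd) ^ 63 = a1 ^ 63 = c2
byte 1: (62 ^ 46) ^ 6f = 24 ^ 6f = 4b
byte 2: (40 ^ 8d) ^ 6e = cd ^ 6e = a3
byte 3: (7a ^ 52) ^ 66 = 28 ^ 66 = 4e
byte 4: (4f ^ d3) ^ 69 = 9c ^ 69 = f5
byte 5: (61 ^ 84) ^ 67 = e5 ^ 67 = 82
byte 6: (77 ^ 76) ^ 20 = 01 ^ 20 = 21

c24ba34ef58221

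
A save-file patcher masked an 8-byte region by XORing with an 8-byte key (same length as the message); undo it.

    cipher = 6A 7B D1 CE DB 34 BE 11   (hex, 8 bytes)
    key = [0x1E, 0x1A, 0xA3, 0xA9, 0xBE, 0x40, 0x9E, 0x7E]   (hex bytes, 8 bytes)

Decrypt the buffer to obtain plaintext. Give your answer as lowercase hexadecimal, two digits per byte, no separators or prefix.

746172676574206f

XOR is its own inverse, so applying the key byte-wise gives the result directly.
6a ⊕ 1e = 74
7b ⊕ 1a = 61
d1 ⊕ a3 = 72
ce ⊕ a9 = 67
db ⊕ be = 65
34 ⊕ 40 = 74
be ⊕ 9e = 20
11 ⊕ 7e = 6f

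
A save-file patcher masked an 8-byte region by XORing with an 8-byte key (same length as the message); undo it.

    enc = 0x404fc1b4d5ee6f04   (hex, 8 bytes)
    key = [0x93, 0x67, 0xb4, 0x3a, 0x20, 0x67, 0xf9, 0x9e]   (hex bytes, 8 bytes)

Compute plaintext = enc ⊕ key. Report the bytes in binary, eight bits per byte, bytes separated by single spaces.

40 ⊕ 93 = d3
4f ⊕ 67 = 28
c1 ⊕ b4 = 75
b4 ⊕ 3a = 8e
d5 ⊕ 20 = f5
ee ⊕ 67 = 89
6f ⊕ f9 = 96
04 ⊕ 9e = 9a

11010011 00101000 01110101 10001110 11110101 10001001 10010110 10011010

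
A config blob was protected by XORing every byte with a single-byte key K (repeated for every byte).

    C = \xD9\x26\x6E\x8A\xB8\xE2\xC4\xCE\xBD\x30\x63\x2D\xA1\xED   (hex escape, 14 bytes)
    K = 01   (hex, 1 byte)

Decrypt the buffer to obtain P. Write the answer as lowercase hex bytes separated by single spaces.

The 1-byte key repeats, so the effective keystream is 01 01 01 01 01 01 01 01 01 01 01 01 01 01.
byte 0: d9 xor 01 = d8
byte 1: 26 xor 01 = 27
byte 2: 6e xor 01 = 6f
byte 3: 8a xor 01 = 8b
byte 4: b8 xor 01 = b9
byte 5: e2 xor 01 = e3
byte 6: c4 xor 01 = c5
byte 7: ce xor 01 = cf
byte 8: bd xor 01 = bc
byte 9: 30 xor 01 = 31
byte 10: 63 xor 01 = 62
byte 11: 2d xor 01 = 2c
byte 12: a1 xor 01 = a0
byte 13: ed xor 01 = ec

d8 27 6f 8b b9 e3 c5 cf bc 31 62 2c a0 ec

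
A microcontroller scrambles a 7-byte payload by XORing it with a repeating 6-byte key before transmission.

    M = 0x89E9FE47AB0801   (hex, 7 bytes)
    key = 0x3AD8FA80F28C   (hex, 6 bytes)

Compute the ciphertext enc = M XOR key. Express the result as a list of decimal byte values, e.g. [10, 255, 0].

[179, 49, 4, 199, 89, 132, 59]

The 6-byte key repeats, so the effective keystream is 3a d8 fa 80 f2 8c 3a.
byte 0: 89 ^ 3a = b3
byte 1: e9 ^ d8 = 31
byte 2: fe ^ fa = 04
byte 3: 47 ^ 80 = c7
byte 4: ab ^ f2 = 59
byte 5: 08 ^ 8c = 84
byte 6: 01 ^ 3a = 3b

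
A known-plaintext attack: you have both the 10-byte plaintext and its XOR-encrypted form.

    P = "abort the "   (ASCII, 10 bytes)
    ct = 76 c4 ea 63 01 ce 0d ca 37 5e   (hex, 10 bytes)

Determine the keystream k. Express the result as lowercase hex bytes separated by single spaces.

17 a6 85 11 75 ee 79 a2 52 7e

Since ct = P ⊕ k, XORing both sides with P gives k = P ⊕ ct.
01100001 ⊕ 01110110 = 00010111
01100010 ⊕ 11000100 = 10100110
01101111 ⊕ 11101010 = 10000101
01110010 ⊕ 01100011 = 00010001
01110100 ⊕ 00000001 = 01110101
00100000 ⊕ 11001110 = 11101110
01110100 ⊕ 00001101 = 01111001
01101000 ⊕ 11001010 = 10100010
01100101 ⊕ 00110111 = 01010010
00100000 ⊕ 01011110 = 01111110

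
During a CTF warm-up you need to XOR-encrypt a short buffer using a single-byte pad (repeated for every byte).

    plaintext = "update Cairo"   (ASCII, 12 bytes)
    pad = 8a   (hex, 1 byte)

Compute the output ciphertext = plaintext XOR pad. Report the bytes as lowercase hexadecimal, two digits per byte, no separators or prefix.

fffaeeebfeefaac9ebe3f8e5

The 1-byte key repeats, so the effective keystream is 8a 8a 8a 8a 8a 8a 8a 8a 8a 8a 8a 8a.
byte 0: 75 xor 8a = ff
byte 1: 70 xor 8a = fa
byte 2: 64 xor 8a = ee
byte 3: 61 xor 8a = eb
byte 4: 74 xor 8a = fe
byte 5: 65 xor 8a = ef
byte 6: 20 xor 8a = aa
byte 7: 43 xor 8a = c9
byte 8: 61 xor 8a = eb
byte 9: 69 xor 8a = e3
byte 10: 72 xor 8a = f8
byte 11: 6f xor 8a = e5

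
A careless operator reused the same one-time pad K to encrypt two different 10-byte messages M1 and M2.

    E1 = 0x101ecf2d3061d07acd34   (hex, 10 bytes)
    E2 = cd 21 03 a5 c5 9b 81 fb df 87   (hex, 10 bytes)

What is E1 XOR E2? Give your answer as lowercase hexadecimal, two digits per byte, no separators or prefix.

E1 ⊕ E2 = (M1 ⊕ K) ⊕ (M2 ⊕ K) = M1 ⊕ M2 — the shared key cancels under XOR.
byte 0: 10 ^ cd = dd
byte 1: 1e ^ 21 = 3f
byte 2: cf ^ 03 = cc
byte 3: 2d ^ a5 = 88
byte 4: 30 ^ c5 = f5
byte 5: 61 ^ 9b = fa
byte 6: d0 ^ 81 = 51
byte 7: 7a ^ fb = 81
byte 8: cd ^ df = 12
byte 9: 34 ^ 87 = b3

dd3fcc88f5fa518112b3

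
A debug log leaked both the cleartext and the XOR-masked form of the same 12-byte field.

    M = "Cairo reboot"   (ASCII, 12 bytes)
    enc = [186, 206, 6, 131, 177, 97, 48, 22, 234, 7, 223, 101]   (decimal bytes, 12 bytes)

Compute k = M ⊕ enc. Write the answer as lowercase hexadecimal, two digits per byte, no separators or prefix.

f9af6ff1de4142738868b011

Since enc = M ⊕ k, XORing both sides with M gives k = M ⊕ enc.
byte 0: 43 xor ba = f9
byte 1: 61 xor ce = af
byte 2: 69 xor 06 = 6f
byte 3: 72 xor 83 = f1
byte 4: 6f xor b1 = de
byte 5: 20 xor 61 = 41
byte 6: 72 xor 30 = 42
byte 7: 65 xor 16 = 73
byte 8: 62 xor ea = 88
byte 9: 6f xor 07 = 68
byte 10: 6f xor df = b0
byte 11: 74 xor 65 = 11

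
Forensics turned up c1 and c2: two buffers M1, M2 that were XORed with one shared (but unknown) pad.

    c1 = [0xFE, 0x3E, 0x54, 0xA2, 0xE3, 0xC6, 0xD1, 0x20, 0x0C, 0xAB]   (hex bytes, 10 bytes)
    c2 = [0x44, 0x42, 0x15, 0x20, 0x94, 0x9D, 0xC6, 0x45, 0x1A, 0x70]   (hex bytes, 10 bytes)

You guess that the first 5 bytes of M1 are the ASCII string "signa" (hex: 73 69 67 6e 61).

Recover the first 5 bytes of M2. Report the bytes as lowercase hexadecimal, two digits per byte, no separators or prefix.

First, c1 ⊕ c2 = (M1 ⊕ K) ⊕ (M2 ⊕ K) = M1 ⊕ M2, so the key drops out. Then M2 = (M1 ⊕ M2) ⊕ M1 over the first 5 bytes.
byte 0: (fe ^ 44) ^ 73 = ba ^ 73 = c9
byte 1: (3e ^ 42) ^ 69 = 7c ^ 69 = 15
byte 2: (54 ^ 15) ^ 67 = 41 ^ 67 = 26
byte 3: (a2 ^ 20) ^ 6e = 82 ^ 6e = ec
byte 4: (e3 ^ 94) ^ 61 = 77 ^ 61 = 16

c91526ec16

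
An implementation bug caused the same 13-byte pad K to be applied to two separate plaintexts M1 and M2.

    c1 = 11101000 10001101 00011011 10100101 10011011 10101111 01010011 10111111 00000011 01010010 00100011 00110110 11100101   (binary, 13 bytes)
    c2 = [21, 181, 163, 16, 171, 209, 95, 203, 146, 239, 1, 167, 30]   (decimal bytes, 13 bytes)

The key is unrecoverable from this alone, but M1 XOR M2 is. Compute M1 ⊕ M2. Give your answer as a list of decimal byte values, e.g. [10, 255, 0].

c1 ⊕ c2 = (M1 ⊕ K) ⊕ (M2 ⊕ K) = M1 ⊕ M2 — the shared key cancels under XOR.
e8 xor 15 = fd
8d xor b5 = 38
1b xor a3 = b8
a5 xor 10 = b5
9b xor ab = 30
af xor d1 = 7e
53 xor 5f = 0c
bf xor cb = 74
03 xor 92 = 91
52 xor ef = bd
23 xor 01 = 22
36 xor a7 = 91
e5 xor 1e = fb

[253, 56, 184, 181, 48, 126, 12, 116, 145, 189, 34, 145, 251]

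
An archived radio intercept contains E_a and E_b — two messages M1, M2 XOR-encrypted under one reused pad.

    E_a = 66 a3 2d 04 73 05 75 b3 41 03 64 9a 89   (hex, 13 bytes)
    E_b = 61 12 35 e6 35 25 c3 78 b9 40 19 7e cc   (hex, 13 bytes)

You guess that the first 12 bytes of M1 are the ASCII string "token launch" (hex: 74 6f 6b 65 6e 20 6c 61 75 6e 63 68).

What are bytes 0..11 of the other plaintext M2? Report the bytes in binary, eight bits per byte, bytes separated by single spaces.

01110011 11011110 01110011 10000111 00101000 00000000 11011010 10101010 10001101 00101101 00011110 10001100

First, E_a ⊕ E_b = (M1 ⊕ K) ⊕ (M2 ⊕ K) = M1 ⊕ M2, so the key drops out. Then M2 = (M1 ⊕ M2) ⊕ M1 over the first 12 bytes.
byte 0: (66 XOR 61) XOR 74 = 07 XOR 74 = 73
byte 1: (a3 XOR 12) XOR 6f = b1 XOR 6f = de
byte 2: (2d XOR 35) XOR 6b = 18 XOR 6b = 73
byte 3: (04 XOR e6) XOR 65 = e2 XOR 65 = 87
byte 4: (73 XOR 35) XOR 6e = 46 XOR 6e = 28
byte 5: (05 XOR 25) XOR 20 = 20 XOR 20 = 00
byte 6: (75 XOR c3) XOR 6c = b6 XOR 6c = da
byte 7: (b3 XOR 78) XOR 61 = cb XOR 61 = aa
byte 8: (41 XOR b9) XOR 75 = f8 XOR 75 = 8d
byte 9: (03 XOR 40) XOR 6e = 43 XOR 6e = 2d
byte 10: (64 XOR 19) XOR 63 = 7d XOR 63 = 1e
byte 11: (9a XOR 7e) XOR 68 = e4 XOR 68 = 8c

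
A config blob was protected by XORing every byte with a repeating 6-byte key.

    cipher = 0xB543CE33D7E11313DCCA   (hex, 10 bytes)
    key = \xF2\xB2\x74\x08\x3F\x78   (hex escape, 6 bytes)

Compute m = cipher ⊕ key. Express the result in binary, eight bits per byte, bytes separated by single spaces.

01000111 11110001 10111010 00111011 11101000 10011001 11100001 10100001 10101000 11000010

The 6-byte key repeats, so the effective keystream is f2 b2 74 08 3f 78 f2 b2 74 08.
byte 0: 181 xor 242 =  71
byte 1:  67 xor 178 = 241
byte 2: 206 xor 116 = 186
byte 3:  51 xor   8 =  59
byte 4: 215 xor  63 = 232
byte 5: 225 xor 120 = 153
byte 6:  19 xor 242 = 225
byte 7:  19 xor 178 = 161
byte 8: 220 xor 116 = 168
byte 9: 202 xor   8 = 194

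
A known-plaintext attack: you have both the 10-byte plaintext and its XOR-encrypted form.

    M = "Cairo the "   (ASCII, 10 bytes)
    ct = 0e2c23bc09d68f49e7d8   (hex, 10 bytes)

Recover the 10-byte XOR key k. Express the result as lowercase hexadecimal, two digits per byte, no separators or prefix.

4d4d4ace66f6fb2182f8

Since ct = M ⊕ k, XORing both sides with M gives k = M ⊕ ct.
 67 XOR  14 =  77
 97 XOR  44 =  77
105 XOR  35 =  74
114 XOR 188 = 206
111 XOR   9 = 102
 32 XOR 214 = 246
116 XOR 143 = 251
104 XOR  73 =  33
101 XOR 231 = 130
 32 XOR 216 = 248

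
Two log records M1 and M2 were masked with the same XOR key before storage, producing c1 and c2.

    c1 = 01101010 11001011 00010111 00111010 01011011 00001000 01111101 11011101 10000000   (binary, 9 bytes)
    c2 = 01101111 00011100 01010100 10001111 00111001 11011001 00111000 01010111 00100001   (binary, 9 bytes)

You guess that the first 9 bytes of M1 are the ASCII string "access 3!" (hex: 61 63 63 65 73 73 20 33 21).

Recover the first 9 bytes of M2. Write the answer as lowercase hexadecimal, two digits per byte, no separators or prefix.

First, c1 ⊕ c2 = (M1 ⊕ K) ⊕ (M2 ⊕ K) = M1 ⊕ M2, so the key drops out. Then M2 = (M1 ⊕ M2) ⊕ M1 over the first 9 bytes.
byte 0: (6a ^ 6f) ^ 61 = 05 ^ 61 = 64
byte 1: (cb ^ 1c) ^ 63 = d7 ^ 63 = b4
byte 2: (17 ^ 54) ^ 63 = 43 ^ 63 = 20
byte 3: (3a ^ 8f) ^ 65 = b5 ^ 65 = d0
byte 4: (5b ^ 39) ^ 73 = 62 ^ 73 = 11
byte 5: (08 ^ d9) ^ 73 = d1 ^ 73 = a2
byte 6: (7d ^ 38) ^ 20 = 45 ^ 20 = 65
byte 7: (dd ^ 57) ^ 33 = 8a ^ 33 = b9
byte 8: (80 ^ 21) ^ 21 = a1 ^ 21 = 80

64b420d011a265b980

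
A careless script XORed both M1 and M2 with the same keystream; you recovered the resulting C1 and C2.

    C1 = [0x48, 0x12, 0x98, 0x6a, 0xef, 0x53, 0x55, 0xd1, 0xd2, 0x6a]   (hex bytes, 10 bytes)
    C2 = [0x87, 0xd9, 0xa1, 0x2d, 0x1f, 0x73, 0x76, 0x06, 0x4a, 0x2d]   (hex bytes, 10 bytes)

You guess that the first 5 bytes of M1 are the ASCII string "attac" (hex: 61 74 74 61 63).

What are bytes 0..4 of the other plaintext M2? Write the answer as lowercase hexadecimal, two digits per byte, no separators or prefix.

aebf4d2693

First, C1 ⊕ C2 = (M1 ⊕ K) ⊕ (M2 ⊕ K) = M1 ⊕ M2, so the key drops out. Then M2 = (M1 ⊕ M2) ⊕ M1 over the first 5 bytes.
byte 0: (48 ⊕ 87) ⊕ 61 = cf ⊕ 61 = ae
byte 1: (12 ⊕ d9) ⊕ 74 = cb ⊕ 74 = bf
byte 2: (98 ⊕ a1) ⊕ 74 = 39 ⊕ 74 = 4d
byte 3: (6a ⊕ 2d) ⊕ 61 = 47 ⊕ 61 = 26
byte 4: (ef ⊕ 1f) ⊕ 63 = f0 ⊕ 63 = 93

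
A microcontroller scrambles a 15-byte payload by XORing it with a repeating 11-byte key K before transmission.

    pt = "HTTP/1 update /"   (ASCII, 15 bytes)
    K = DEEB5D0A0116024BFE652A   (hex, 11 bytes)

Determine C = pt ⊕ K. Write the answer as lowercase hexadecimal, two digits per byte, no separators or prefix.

96bf095a2e27223e8e014baa8e7d25

The 11-byte key repeats, so the effective keystream is de eb 5d 0a 01 16 02 4b fe 65 2a de eb 5d 0a.
byte 0: 48 ⊕ de = 96
byte 1: 54 ⊕ eb = bf
byte 2: 54 ⊕ 5d = 09
byte 3: 50 ⊕ 0a = 5a
byte 4: 2f ⊕ 01 = 2e
byte 5: 31 ⊕ 16 = 27
byte 6: 20 ⊕ 02 = 22
byte 7: 75 ⊕ 4b = 3e
byte 8: 70 ⊕ fe = 8e
byte 9: 64 ⊕ 65 = 01
byte 10: 61 ⊕ 2a = 4b
byte 11: 74 ⊕ de = aa
byte 12: 65 ⊕ eb = 8e
byte 13: 20 ⊕ 5d = 7d
byte 14: 2f ⊕ 0a = 25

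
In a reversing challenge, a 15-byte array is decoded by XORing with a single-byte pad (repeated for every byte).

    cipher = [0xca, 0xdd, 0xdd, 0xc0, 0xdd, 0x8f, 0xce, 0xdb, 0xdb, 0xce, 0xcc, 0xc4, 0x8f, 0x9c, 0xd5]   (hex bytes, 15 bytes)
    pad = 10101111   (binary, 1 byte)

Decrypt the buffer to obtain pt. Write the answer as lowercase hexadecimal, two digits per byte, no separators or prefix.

6572726f722061747461636b20337a

The 1-byte key repeats, so the effective keystream is af af af af af af af af af af af af af af af.
byte 0: ca xor af = 65
byte 1: dd xor af = 72
byte 2: dd xor af = 72
byte 3: c0 xor af = 6f
byte 4: dd xor af = 72
byte 5: 8f xor af = 20
byte 6: ce xor af = 61
byte 7: db xor af = 74
byte 8: db xor af = 74
byte 9: ce xor af = 61
byte 10: cc xor af = 63
byte 11: c4 xor af = 6b
byte 12: 8f xor af = 20
byte 13: 9c xor af = 33
byte 14: d5 xor af = 7a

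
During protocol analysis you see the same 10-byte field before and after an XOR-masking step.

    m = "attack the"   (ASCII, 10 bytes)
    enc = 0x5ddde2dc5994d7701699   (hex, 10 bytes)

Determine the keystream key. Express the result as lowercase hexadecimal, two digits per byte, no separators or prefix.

Since enc = m ⊕ key, XORing both sides with m gives key = m ⊕ enc.
byte 0: 01100001 XOR 01011101 = 00111100
byte 1: 01110100 XOR 11011101 = 10101001
byte 2: 01110100 XOR 11100010 = 10010110
byte 3: 01100001 XOR 11011100 = 10111101
byte 4: 01100011 XOR 01011001 = 00111010
byte 5: 01101011 XOR 10010100 = 11111111
byte 6: 00100000 XOR 11010111 = 11110111
byte 7: 01110100 XOR 01110000 = 00000100
byte 8: 01101000 XOR 00010110 = 01111110
byte 9: 01100101 XOR 10011001 = 11111100

3ca996bd3afff7047efc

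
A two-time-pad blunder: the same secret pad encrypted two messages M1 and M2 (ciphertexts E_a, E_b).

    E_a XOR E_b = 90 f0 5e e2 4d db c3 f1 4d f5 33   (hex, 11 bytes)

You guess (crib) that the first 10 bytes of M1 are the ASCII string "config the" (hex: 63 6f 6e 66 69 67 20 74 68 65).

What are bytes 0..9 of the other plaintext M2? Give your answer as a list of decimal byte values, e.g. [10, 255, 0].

[243, 159, 48, 132, 36, 188, 227, 133, 37, 144]

Since E_a ⊕ E_b = M1 ⊕ M2, XORing with the guessed M1 bytes yields the corresponding M2 bytes: M2 = (E_a ⊕ E_b) ⊕ M1.
byte 0: 90 ⊕ 63 = f3
byte 1: f0 ⊕ 6f = 9f
byte 2: 5e ⊕ 6e = 30
byte 3: e2 ⊕ 66 = 84
byte 4: 4d ⊕ 69 = 24
byte 5: db ⊕ 67 = bc
byte 6: c3 ⊕ 20 = e3
byte 7: f1 ⊕ 74 = 85
byte 8: 4d ⊕ 68 = 25
byte 9: f5 ⊕ 65 = 90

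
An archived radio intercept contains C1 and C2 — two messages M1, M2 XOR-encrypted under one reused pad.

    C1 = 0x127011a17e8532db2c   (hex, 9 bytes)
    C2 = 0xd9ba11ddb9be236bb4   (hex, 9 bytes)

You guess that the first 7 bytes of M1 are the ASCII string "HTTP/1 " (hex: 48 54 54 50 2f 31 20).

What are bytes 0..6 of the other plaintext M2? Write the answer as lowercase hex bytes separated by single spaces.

First, C1 ⊕ C2 = (M1 ⊕ K) ⊕ (M2 ⊕ K) = M1 ⊕ M2, so the key drops out. Then M2 = (M1 ⊕ M2) ⊕ M1 over the first 7 bytes.
byte 0: (12 xor d9) xor 48 = cb xor 48 = 83
byte 1: (70 xor ba) xor 54 = ca xor 54 = 9e
byte 2: (11 xor 11) xor 54 = 00 xor 54 = 54
byte 3: (a1 xor dd) xor 50 = 7c xor 50 = 2c
byte 4: (7e xor b9) xor 2f = c7 xor 2f = e8
byte 5: (85 xor be) xor 31 = 3b xor 31 = 0a
byte 6: (32 xor 23) xor 20 = 11 xor 20 = 31

83 9e 54 2c e8 0a 31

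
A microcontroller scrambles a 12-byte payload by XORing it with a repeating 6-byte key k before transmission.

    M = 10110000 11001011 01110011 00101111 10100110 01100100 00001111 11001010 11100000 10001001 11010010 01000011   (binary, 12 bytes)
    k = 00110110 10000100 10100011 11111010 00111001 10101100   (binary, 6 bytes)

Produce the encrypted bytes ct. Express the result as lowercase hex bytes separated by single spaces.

The 6-byte key repeats, so the effective keystream is 36 84 a3 fa 39 ac 36 84 a3 fa 39 ac.
byte 0: b0 ⊕ 36 = 86
byte 1: cb ⊕ 84 = 4f
byte 2: 73 ⊕ a3 = d0
byte 3: 2f ⊕ fa = d5
byte 4: a6 ⊕ 39 = 9f
byte 5: 64 ⊕ ac = c8
byte 6: 0f ⊕ 36 = 39
byte 7: ca ⊕ 84 = 4e
byte 8: e0 ⊕ a3 = 43
byte 9: 89 ⊕ fa = 73
byte 10: d2 ⊕ 39 = eb
byte 11: 43 ⊕ ac = ef

86 4f d0 d5 9f c8 39 4e 43 73 eb ef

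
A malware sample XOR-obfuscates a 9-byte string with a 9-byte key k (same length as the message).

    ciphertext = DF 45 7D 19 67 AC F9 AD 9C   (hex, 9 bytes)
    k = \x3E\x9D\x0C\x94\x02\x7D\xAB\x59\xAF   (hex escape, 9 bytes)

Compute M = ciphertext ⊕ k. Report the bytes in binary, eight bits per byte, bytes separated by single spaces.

11100001 11011000 01110001 10001101 01100101 11010001 01010010 11110100 00110011

df XOR 3e = e1
45 XOR 9d = d8
7d XOR 0c = 71
19 XOR 94 = 8d
67 XOR 02 = 65
ac XOR 7d = d1
f9 XOR ab = 52
ad XOR 59 = f4
9c XOR af = 33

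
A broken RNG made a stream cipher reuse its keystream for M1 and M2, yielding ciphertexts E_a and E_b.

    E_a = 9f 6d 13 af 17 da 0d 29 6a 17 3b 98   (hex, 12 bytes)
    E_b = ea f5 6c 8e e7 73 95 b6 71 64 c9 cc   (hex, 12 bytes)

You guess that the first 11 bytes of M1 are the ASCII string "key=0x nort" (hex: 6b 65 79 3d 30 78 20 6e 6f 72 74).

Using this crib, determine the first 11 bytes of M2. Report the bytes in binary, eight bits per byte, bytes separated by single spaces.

First, E_a ⊕ E_b = (M1 ⊕ K) ⊕ (M2 ⊕ K) = M1 ⊕ M2, so the key drops out. Then M2 = (M1 ⊕ M2) ⊕ M1 over the first 11 bytes.
byte 0: (9f ^ ea) ^ 6b = 75 ^ 6b = 1e
byte 1: (6d ^ f5) ^ 65 = 98 ^ 65 = fd
byte 2: (13 ^ 6c) ^ 79 = 7f ^ 79 = 06
byte 3: (af ^ 8e) ^ 3d = 21 ^ 3d = 1c
byte 4: (17 ^ e7) ^ 30 = f0 ^ 30 = c0
byte 5: (da ^ 73) ^ 78 = a9 ^ 78 = d1
byte 6: (0d ^ 95) ^ 20 = 98 ^ 20 = b8
byte 7: (29 ^ b6) ^ 6e = 9f ^ 6e = f1
byte 8: (6a ^ 71) ^ 6f = 1b ^ 6f = 74
byte 9: (17 ^ 64) ^ 72 = 73 ^ 72 = 01
byte 10: (3b ^ c9) ^ 74 = f2 ^ 74 = 86

00011110 11111101 00000110 00011100 11000000 11010001 10111000 11110001 01110100 00000001 10000110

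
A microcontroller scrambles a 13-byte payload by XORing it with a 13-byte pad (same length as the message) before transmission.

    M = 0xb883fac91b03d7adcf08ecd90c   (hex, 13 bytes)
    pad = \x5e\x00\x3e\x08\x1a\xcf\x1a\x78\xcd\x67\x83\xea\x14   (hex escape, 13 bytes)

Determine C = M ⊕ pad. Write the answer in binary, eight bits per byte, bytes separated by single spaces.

byte 0: b8 ^ 5e = e6
byte 1: 83 ^ 00 = 83
byte 2: fa ^ 3e = c4
byte 3: c9 ^ 08 = c1
byte 4: 1b ^ 1a = 01
byte 5: 03 ^ cf = cc
byte 6: d7 ^ 1a = cd
byte 7: ad ^ 78 = d5
byte 8: cf ^ cd = 02
byte 9: 08 ^ 67 = 6f
byte 10: ec ^ 83 = 6f
byte 11: d9 ^ ea = 33
byte 12: 0c ^ 14 = 18

11100110 10000011 11000100 11000001 00000001 11001100 11001101 11010101 00000010 01101111 01101111 00110011 00011000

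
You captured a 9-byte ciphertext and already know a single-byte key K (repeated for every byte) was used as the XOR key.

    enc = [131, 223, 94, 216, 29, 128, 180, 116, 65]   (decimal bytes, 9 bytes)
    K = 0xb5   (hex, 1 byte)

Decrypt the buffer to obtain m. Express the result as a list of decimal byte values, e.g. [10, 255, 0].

[54, 106, 235, 109, 168, 53, 1, 193, 244]

The 1-byte key repeats, so the effective keystream is b5 b5 b5 b5 b5 b5 b5 b5 b5.
byte 0: 83 ⊕ b5 = 36
byte 1: df ⊕ b5 = 6a
byte 2: 5e ⊕ b5 = eb
byte 3: d8 ⊕ b5 = 6d
byte 4: 1d ⊕ b5 = a8
byte 5: 80 ⊕ b5 = 35
byte 6: b4 ⊕ b5 = 01
byte 7: 74 ⊕ b5 = c1
byte 8: 41 ⊕ b5 = f4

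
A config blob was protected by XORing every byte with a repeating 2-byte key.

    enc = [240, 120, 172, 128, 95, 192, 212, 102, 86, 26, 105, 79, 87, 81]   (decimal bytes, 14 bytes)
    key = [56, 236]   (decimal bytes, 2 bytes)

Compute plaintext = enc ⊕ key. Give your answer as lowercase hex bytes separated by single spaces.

The 2-byte key repeats, so the effective keystream is 38 ec 38 ec 38 ec 38 ec 38 ec 38 ec 38 ec.
byte 0: f0 XOR 38 = c8
byte 1: 78 XOR ec = 94
byte 2: ac XOR 38 = 94
byte 3: 80 XOR ec = 6c
byte 4: 5f XOR 38 = 67
byte 5: c0 XOR ec = 2c
byte 6: d4 XOR 38 = ec
byte 7: 66 XOR ec = 8a
byte 8: 56 XOR 38 = 6e
byte 9: 1a XOR ec = f6
byte 10: 69 XOR 38 = 51
byte 11: 4f XOR ec = a3
byte 12: 57 XOR 38 = 6f
byte 13: 51 XOR ec = bd

c8 94 94 6c 67 2c ec 8a 6e f6 51 a3 6f bd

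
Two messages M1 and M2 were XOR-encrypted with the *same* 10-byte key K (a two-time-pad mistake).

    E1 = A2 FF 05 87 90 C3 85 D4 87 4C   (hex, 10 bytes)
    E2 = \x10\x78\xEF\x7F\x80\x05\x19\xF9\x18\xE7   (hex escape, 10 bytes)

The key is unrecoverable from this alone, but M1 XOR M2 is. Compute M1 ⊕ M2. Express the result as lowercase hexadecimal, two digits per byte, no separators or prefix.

b287eaf810c69c2d9fab

E1 ⊕ E2 = (M1 ⊕ K) ⊕ (M2 ⊕ K) = M1 ⊕ M2 — the shared key cancels under XOR.
a2 ⊕ 10 = b2
ff ⊕ 78 = 87
05 ⊕ ef = ea
87 ⊕ 7f = f8
90 ⊕ 80 = 10
c3 ⊕ 05 = c6
85 ⊕ 19 = 9c
d4 ⊕ f9 = 2d
87 ⊕ 18 = 9f
4c ⊕ e7 = ab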